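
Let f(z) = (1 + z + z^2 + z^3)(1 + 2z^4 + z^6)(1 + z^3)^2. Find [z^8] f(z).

(1 + z + z^2 + z^3) has coefficients 1,1,1,1 for degrees 0…3.
(1 + 2z^4 + z^6) has coefficients 1,0,0,0,2,0,1,0,0 for degrees 0…8.
Finally multiplying by (1 + z^3)^2, the product of all factors after the first has coefficients 1,0,0,2,2,0,2,4,0 for degrees 0…8.
[z^8] = 1·0 + 1·4 + 1·2 + 1·0 = 6.

6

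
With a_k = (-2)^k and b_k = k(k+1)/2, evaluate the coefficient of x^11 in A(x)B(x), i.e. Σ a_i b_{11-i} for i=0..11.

328

This is [x^11] in the product of the two ordinary generating functions.
Σ = 1·66 − 2·55 + 4·45 − 8·36 + 16·28 − 32·21 + 64·15 − 128·10 + 256·6 − 512·3 + 1024·1 − 2048·0 = 328.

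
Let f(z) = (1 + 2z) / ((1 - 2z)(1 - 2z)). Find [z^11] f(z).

The denominator gives the recurrence a_n = 4a_(n−1) − 4a_(n−2) for n ≥ 2; the numerator fixes a_0 = 1, a_1 = 6.
Iterating: 1, 6, 20, 56, 144, 352, 832, 1920, 4352, 9728, 21504, 47104, so a_11 = 47104.

47104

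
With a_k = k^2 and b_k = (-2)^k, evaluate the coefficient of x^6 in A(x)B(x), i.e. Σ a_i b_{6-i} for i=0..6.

Write out a_i and b_{6-i} for i = 0,…,6 and sum the products.
Σ = 0·64 + 1·(-32) + 4·16 + 9·(-8) + 16·4 + 25·(-2) + 36·1 = 10.

10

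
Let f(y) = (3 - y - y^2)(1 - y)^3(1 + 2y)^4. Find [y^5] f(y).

105

(3 - y - y^2) has coefficients 3,-1,-1 for degrees 0…2.
(1 - y)^3 has coefficients 1,-3,3,-1,0,0 for degrees 0…5.
Finally multiplying by (1 + 2y)^4, the product of all factors after the first has coefficients 1,5,3,-17,-16,24 for degrees 0…5.
[y^5] = 3·24 − 1·(-16) − 1·(-17) = 105.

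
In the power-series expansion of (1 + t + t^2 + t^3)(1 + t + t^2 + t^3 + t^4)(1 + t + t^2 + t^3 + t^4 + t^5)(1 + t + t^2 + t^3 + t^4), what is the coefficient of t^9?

(1 + t + t^2 + t^3) has coefficients 1,1,1,1 for degrees 0…3.
(1 + t + t^2 + t^3 + t^4) has coefficients 1,1,1,1,1,0,0,0,0,0 for degrees 0…9.
Multiplying by (1 + t + t^2 + t^3 + t^4 + t^5) gives running coefficients 1,2,3,4,5,5,4,3,2,1 for degrees 0…9.
Finally multiplying by (1 + t + t^2 + t^3 + t^4), the product of all factors after the first has coefficients 1,3,6,10,15,19,21,21,19,15 for degrees 0…9.
[t^9] = 1·15 + 1·19 + 1·21 + 1·21 = 76.

76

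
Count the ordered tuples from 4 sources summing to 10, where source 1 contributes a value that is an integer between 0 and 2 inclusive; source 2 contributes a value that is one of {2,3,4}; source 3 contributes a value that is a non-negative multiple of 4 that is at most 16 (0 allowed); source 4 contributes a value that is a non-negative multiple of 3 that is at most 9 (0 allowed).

The generating function for the choices is (1 + x + x^2)·(x^2 + x^3 + x^4)·(1 + x^4 + x^8 + x^12 + x^16)·(1 + x^3 + x^6 + x^9); the count is [x^10].
(1 + x + x^2) has coefficients 1,1,1 for degrees 0…2.
(x^2 + x^3 + x^4) has coefficients 0,0,1,1,1,0,0,0,0,0,0 for degrees 0…10.
Multiplying by (1 + x^4 + x^8 + x^12 + x^16) gives running coefficients 0,0,1,1,1,0,1,1,1,0,1 for degrees 0…10.
Finally multiplying by (1 + x^3 + x^6 + x^9), the product of all factors after the first has coefficients 0,0,1,1,1,1,2,2,2,2,3 for degrees 0…10.
[x^10] = 1·3 + 1·2 + 1·2 = 7.

7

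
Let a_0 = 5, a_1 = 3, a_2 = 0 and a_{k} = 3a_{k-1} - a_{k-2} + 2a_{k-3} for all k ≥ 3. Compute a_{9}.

5091

The ordinary generating function has denominator 1 - 3z + z^2 - 2z^3.
Iterating the recurrence: a_0,…,a_{9} = 5, 3, 0, 7, 27, 74, 209, 607, 1760, 5091.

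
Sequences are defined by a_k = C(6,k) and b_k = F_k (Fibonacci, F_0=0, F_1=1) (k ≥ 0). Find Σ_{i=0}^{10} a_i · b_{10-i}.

987

This is [x^10] in the product of the two ordinary generating functions.
Σ = 1·55 + 6·34 + 15·21 + 20·13 + 15·8 + 6·5 + 1·3 + 0·2 + 0·1 + 0·1 + 0·0 = 987.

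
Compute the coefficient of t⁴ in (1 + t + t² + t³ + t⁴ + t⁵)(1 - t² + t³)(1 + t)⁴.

10

(1 + t + t² + t³ + t⁴ + t⁵) has coefficients 1,1,1,1,1 for degrees 0…4.
(1 - t² + t³) has coefficients 1,0,-1,1,0 for degrees 0…4.
Finally multiplying by (1 + t)⁴, the product of all factors after the first has coefficients 1,4,5,1,-1 for degrees 0…4.
[t⁴] = 1·(-1) + 1·1 + 1·5 + 1·4 + 1·1 = 10.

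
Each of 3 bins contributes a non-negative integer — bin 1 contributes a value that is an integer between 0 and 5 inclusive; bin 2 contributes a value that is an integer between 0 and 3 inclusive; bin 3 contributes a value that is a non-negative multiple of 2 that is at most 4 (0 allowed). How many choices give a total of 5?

The generating function for the choices is (1 + t + t² + t³ + t⁴ + t⁵)·(1 + t + t² + t³)·(1 + t² + t⁴); the count is [t⁵].
(1 + t + t² + t³ + t⁴ + t⁵) has coefficients 1,1,1,1,1,1 for degrees 0…5.
(1 + t + t² + t³) has coefficients 1,1,1,1,0,0 for degrees 0…5.
Finally multiplying by (1 + t² + t⁴), the product of all factors after the first has coefficients 1,1,2,2,2,2 for degrees 0…5.
[t⁵] = 1·2 + 1·2 + 1·2 + 1·2 + 1·1 + 1·1 = 10.

10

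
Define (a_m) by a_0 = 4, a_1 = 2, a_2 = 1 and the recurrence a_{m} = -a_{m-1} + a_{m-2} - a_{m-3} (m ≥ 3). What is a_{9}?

-66

The ordinary generating function has denominator 1 + y - y^2 + y^3.
Iterating the recurrence: a_0,…,a_{9} = 4, 2, 1, -3, 2, -6, 11, -19, 36, -66.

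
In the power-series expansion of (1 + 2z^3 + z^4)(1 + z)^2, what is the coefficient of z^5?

4

(1 + 2z^3 + z^4) has coefficients 1,0,0,2,1 for degrees 0…4.
(1 + z)^2 has coefficients 1,2,1,0,0,0 for degrees 0…5.
[z^5] = 1·0 + 2·1 + 1·2 = 4.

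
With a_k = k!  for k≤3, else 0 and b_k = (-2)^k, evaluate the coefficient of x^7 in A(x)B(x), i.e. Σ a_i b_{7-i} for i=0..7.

-32

This is [x^7] in the product of the two ordinary generating functions.
Σ = 1·(-128) + 1·64 + 2·(-32) + 6·16 + 0·(-8) + 0·4 + 0·(-2) + 0·1 = -32.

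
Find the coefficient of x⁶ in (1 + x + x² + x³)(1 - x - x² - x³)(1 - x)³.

-2

(1 + x + x² + x³) has coefficients 1,1,1,1 for degrees 0…3.
(1 - x - x² - x³) has coefficients 1,-1,-1,-1,0,0,0 for degrees 0…6.
Finally multiplying by (1 - x)³, the product of all factors after the first has coefficients 1,-4,5,-2,1,-2,1 for degrees 0…6.
[x⁶] = 1·1 + 1·(-2) + 1·1 + 1·(-2) = -2.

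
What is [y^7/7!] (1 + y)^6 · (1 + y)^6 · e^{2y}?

25448768

The EGF product rule gives c_7 = Σ_{k_1+k_2+k_3=7} C(7; k_1,k_2,k_3) · ∏ g_i(k_i), where (1+y)^6 gives the falling factorial (6)_k; (1+y)^6 gives the falling factorial (6)_k; e^{2y} gives (2)^k.
g_1(k) for k = 0…7: 1, 6, 30, 120, 360, 720, 720, 0.
g_2(k) for k = 0…7: 1, 6, 30, 120, 360, 720, 720, 0.
g_3(k) for k = 0…7: 1, 2, 4, 8, 16, 32, 64, 128.
First combine the last two factors: h(k) = Σ_j C(k,j)·g_2(j)·g_3(k−j) for k = 0…7: 1, 8, 58, 380, 2248, 12032, 58576, 261536.
c_7 = Σ_k C(7,k)·g_1(k)·h(7−k) = 1·1·261536 + 7·6·58576 + 21·30·12032 + 35·120·2248 + 35·360·380 + 21·720·58 + 7·720·8 = 261536 + 2460192 + 7580160 + 9441600 + 4788000 + 876960 + 40320 = 25448768.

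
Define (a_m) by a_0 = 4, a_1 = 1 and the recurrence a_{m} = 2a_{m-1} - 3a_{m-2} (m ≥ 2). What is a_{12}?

The ordinary generating function has denominator 1 - 2y + 3y^2.
Iterating the recurrence: a_0,…,a_{12} = 4, 1, -10, -23, -16, 37, 122, 133, -100, -599, -898, 1, 2696.

2696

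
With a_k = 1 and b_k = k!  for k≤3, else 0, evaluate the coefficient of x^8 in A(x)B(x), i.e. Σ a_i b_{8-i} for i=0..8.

The convolution is the x^8 coefficient of A(x)B(x).
Σ = 1·0 + 1·0 + 1·0 + 1·0 + 1·0 + 1·6 + 1·2 + 1·1 + 1·1 = 10.

10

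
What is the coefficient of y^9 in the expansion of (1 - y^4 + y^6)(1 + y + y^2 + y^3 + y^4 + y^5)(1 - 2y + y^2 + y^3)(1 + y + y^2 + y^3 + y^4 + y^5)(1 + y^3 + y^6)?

(1 - y^4 + y^6) has coefficients 1,0,0,0,-1,0,1 for degrees 0…6.
(1 + y + y^2 + y^3 + y^4 + y^5) has coefficients 1,1,1,1,1,1,0,0,0,0 for degrees 0…9.
Multiplying by (1 - 2y + y^2 + y^3) gives running coefficients 1,-1,0,1,1,1,0,2,1,0 for degrees 0…9.
Multiplying by (1 + y + y^2 + y^3 + y^4 + y^5) gives running coefficients 1,0,0,1,2,3,2,5,6,5 for degrees 0…9.
Finally multiplying by (1 + y^3 + y^6), the product of all factors after the first has coefficients 1,0,0,2,2,3,4,7,9,8 for degrees 0…9.
[y^9] = 1·8 − 1·3 + 1·2 = 7.

7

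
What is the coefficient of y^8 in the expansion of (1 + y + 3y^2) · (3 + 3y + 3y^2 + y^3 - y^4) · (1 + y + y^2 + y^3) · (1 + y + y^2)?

(1 + y + 3y^2) has coefficients 1,1,3 for degrees 0…2.
(3 + 3y + 3y^2 + y^3 - y^4) has coefficients 3,3,3,1,-1,0,0,0,0 for degrees 0…8.
Multiplying by (1 + y + y^2 + y^3) gives running coefficients 3,6,9,10,6,3,0,-1,0 for degrees 0…8.
Finally multiplying by (1 + y + y^2), the product of all factors after the first has coefficients 3,9,18,25,25,19,9,2,-1 for degrees 0…8.
[y^8] = 1·(-1) + 1·2 + 3·9 = 28.

28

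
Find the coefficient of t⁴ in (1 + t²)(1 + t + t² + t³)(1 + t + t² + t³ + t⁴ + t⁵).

(1 + t²) has coefficients 1,0,1 for degrees 0…2.
(1 + t + t² + t³) has coefficients 1,1,1,1,0 for degrees 0…4.
Finally multiplying by (1 + t + t² + t³ + t⁴ + t⁵), the product of all factors after the first has coefficients 1,2,3,4,4 for degrees 0…4.
[t⁴] = 1·4 + 1·3 = 7.

7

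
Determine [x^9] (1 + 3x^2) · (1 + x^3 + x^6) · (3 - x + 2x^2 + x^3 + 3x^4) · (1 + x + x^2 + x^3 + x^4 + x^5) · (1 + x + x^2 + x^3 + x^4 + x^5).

(1 + 3x^2) has coefficients 1,0,3 for degrees 0…2.
(1 + x^3 + x^6) has coefficients 1,0,0,1,0,0,1,0,0,0 for degrees 0…9.
Multiplying by (3 - x + 2x^2 + x^3 + 3x^4) gives running coefficients 3,-1,2,4,2,2,4,2,2,1 for degrees 0…9.
Multiplying by (1 + x + x^2 + x^3 + x^4 + x^5) gives running coefficients 3,2,4,8,10,12,13,16,16,13 for degrees 0…9.
Finally multiplying by (1 + x + x^2 + x^3 + x^4 + x^5), the product of all factors after the first has coefficients 3,5,9,17,27,39,49,63,75,80 for degrees 0…9.
[x^9] = 1·80 + 3·63 = 269.

269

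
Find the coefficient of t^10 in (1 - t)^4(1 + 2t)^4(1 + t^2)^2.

24

(1 - t)^4 has coefficients 1,-4,6,-4,1 for degrees 0…4.
(1 + 2t)^4 has coefficients 1,8,24,32,16,0,0,0,0,0,0 for degrees 0…10.
Finally multiplying by (1 + t^2)^2, the product of all factors after the first has coefficients 1,8,26,48,65,72,56,32,16,0,0 for degrees 0…10.
[t^10] = 1·0 − 4·0 + 6·16 − 4·32 + 1·56 = 24.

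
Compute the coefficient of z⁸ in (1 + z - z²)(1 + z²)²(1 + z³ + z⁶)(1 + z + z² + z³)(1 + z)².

21

(1 + z - z²) has coefficients 1,1,-1 for degrees 0…2.
(1 + z²)² has coefficients 1,0,2,0,1,0,0,0,0 for degrees 0…8.
Multiplying by (1 + z³ + z⁶) gives running coefficients 1,0,2,1,1,2,1,1,2 for degrees 0…8.
Multiplying by (1 + z + z² + z³) gives running coefficients 1,1,3,4,4,6,5,5,6 for degrees 0…8.
Finally multiplying by (1 + z)², the product of all factors after the first has coefficients 1,3,6,11,15,18,21,21,21 for degrees 0…8.
[z⁸] = 1·21 + 1·21 − 1·21 = 21.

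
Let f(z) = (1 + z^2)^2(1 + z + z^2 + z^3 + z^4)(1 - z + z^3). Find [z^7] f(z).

2

(1 + z^2)^2 has coefficients 1,0,2,0,1 for degrees 0…4.
(1 + z + z^2 + z^3 + z^4) has coefficients 1,1,1,1,1,0,0,0 for degrees 0…7.
Finally multiplying by (1 - z + z^3), the product of all factors after the first has coefficients 1,0,0,1,1,0,1,1 for degrees 0…7.
[z^7] = 1·1 + 2·0 + 1·1 = 2.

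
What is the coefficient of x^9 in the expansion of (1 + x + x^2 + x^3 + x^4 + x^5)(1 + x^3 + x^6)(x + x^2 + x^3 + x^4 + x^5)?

(1 + x + x^2 + x^3 + x^4 + x^5) has coefficients 1,1,1,1,1,1 for degrees 0…5.
(1 + x^3 + x^6) has coefficients 1,0,0,1,0,0,1,0,0,0 for degrees 0…9.
Finally multiplying by (x + x^2 + x^3 + x^4 + x^5), the product of all factors after the first has coefficients 0,1,1,1,2,2,1,2,2,1 for degrees 0…9.
[x^9] = 1·1 + 1·2 + 1·2 + 1·1 + 1·2 + 1·2 = 10.

10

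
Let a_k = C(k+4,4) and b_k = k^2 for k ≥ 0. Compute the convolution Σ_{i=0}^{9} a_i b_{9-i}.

9867

This is [x^9] in the product of the two ordinary generating functions.
Σ = 1·81 + 5·64 + 15·49 + 35·36 + 70·25 + 126·16 + 210·9 + 330·4 + 495·1 + 715·0 = 9867.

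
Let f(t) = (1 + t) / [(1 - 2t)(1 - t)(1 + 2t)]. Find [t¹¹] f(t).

Partial fractions give a closed form: a_n = (3/2)·2^n + (-2/3)·1^n + (1/6)·(-2)^n.
At n = 11: a_11 = 2730.

2730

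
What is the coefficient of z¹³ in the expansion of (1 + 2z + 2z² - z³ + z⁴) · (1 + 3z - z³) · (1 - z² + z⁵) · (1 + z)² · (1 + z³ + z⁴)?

6

(1 + 2z + 2z² - z³ + z⁴) has coefficients 1,2,2,-1,1 for degrees 0…4.
(1 + 3z - z³) has coefficients 1,3,0,-1,0,0,0,0,0,0,0,0,0,0 for degrees 0…13.
Multiplying by (1 - z² + z⁵) gives running coefficients 1,3,-1,-4,0,2,3,0,-1,0,0,0,0,0 for degrees 0…13.
Multiplying by (1 + z)² gives running coefficients 1,5,6,-3,-9,-2,7,8,2,-2,-1,0,0,0 for degrees 0…13.
Finally multiplying by (1 + z³ + z⁴), the product of all factors after the first has coefficients 1,5,6,-2,-3,9,10,-4,-9,3,14,10,0,-3 for degrees 0…13.
[z¹³] = 1·(-3) + 2·0 + 2·10 − 1·14 + 1·3 = 6.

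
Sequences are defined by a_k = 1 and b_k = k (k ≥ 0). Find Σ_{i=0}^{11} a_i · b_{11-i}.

66

Write out a_i and b_{11-i} for i = 0,…,11 and sum the products.
Σ = 1·11 + 1·10 + 1·9 + 1·8 + 1·7 + 1·6 + 1·5 + 1·4 + 1·3 + 1·2 + 1·1 + 1·0 = 66.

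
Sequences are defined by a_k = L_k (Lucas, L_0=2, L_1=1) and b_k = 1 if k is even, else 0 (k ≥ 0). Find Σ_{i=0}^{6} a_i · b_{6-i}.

30

Write out a_i and b_{6-i} for i = 0,…,6 and sum the products.
Σ = 2·1 + 1·0 + 3·1 + 4·0 + 7·1 + 11·0 + 18·1 = 30.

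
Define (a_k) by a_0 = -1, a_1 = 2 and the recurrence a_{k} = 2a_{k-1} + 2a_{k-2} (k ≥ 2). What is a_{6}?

152

The ordinary generating function has denominator 1 - 2q - 2q^2.
Iterating the recurrence: a_0,…,a_{6} = -1, 2, 2, 8, 20, 56, 152.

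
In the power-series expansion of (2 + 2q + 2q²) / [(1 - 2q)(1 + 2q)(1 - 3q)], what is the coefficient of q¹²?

2750386

Partial fractions give a closed form: a_n = (-7/2)·2^n + (3/10)·(-2)^n + (26/5)·3^n.
At n = 12: a_12 = 2750386.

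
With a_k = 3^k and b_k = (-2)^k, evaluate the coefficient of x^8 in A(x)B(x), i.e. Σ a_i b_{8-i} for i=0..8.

4039

This is [x^8] in the product of the two ordinary generating functions.
Σ = 1·256 + 3·(-128) + 9·64 + 27·(-32) + 81·16 + 243·(-8) + 729·4 + 2187·(-2) + 6561·1 = 4039.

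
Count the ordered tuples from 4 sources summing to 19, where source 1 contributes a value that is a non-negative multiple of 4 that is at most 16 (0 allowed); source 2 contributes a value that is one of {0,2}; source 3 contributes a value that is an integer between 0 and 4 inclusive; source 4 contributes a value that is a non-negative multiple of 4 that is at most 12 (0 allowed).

8

The generating function for the choices is (1 + y^4 + y^8 + y^12 + y^16)·(1 + y^2)·(1 + y + y^2 + y^3 + y^4)·(1 + y^4 + y^8 + y^12); the count is [y^19].
(1 + y^4 + y^8 + y^12 + y^16) has coefficients 1,0,0,0,1,0,0,0,1,0,0,0,1,0,0,0,1 for degrees 0…16.
(1 + y^2) has coefficients 1,0,1,0,0,0,0,0,0,0,0,0,0,0,0,0,0,0,0,0 for degrees 0…19.
Multiplying by (1 + y + y^2 + y^3 + y^4) gives running coefficients 1,1,2,2,2,1,1,0,0,0,0,0,0,0,0,0,0,0,0,0 for degrees 0…19.
Finally multiplying by (1 + y^4 + y^8 + y^12), the product of all factors after the first has coefficients 1,1,2,2,3,2,3,2,3,2,3,2,3,2,3,2,2,1,1,0 for degrees 0…19.
[y^19] = 1·0 + 1·2 + 1·2 + 1·2 + 1·2 = 8.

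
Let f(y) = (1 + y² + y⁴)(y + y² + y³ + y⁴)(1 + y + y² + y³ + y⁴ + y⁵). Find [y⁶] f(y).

10

(1 + y² + y⁴) has coefficients 1,0,1,0,1 for degrees 0…4.
(y + y² + y³ + y⁴) has coefficients 0,1,1,1,1,0,0 for degrees 0…6.
Finally multiplying by (1 + y + y² + y³ + y⁴ + y⁵), the product of all factors after the first has coefficients 0,1,2,3,4,4,4 for degrees 0…6.
[y⁶] = 1·4 + 1·4 + 1·2 = 10.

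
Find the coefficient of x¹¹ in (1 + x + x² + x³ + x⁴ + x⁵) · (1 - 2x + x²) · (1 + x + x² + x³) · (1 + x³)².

(1 + x + x² + x³ + x⁴ + x⁵) has coefficients 1,1,1,1,1,1 for degrees 0…5.
(1 - 2x + x²) has coefficients 1,-2,1,0,0,0,0,0,0,0,0,0 for degrees 0…11.
Multiplying by (1 + x + x² + x³) gives running coefficients 1,-1,0,0,-1,1,0,0,0,0,0,0 for degrees 0…11.
Finally multiplying by (1 + x³)², the product of all factors after the first has coefficients 1,-1,0,2,-3,1,1,-3,2,0,-1,1 for degrees 0…11.
[x¹¹] = 1·1 + 1·(-1) + 1·0 + 1·2 + 1·(-3) + 1·1 = 0.

0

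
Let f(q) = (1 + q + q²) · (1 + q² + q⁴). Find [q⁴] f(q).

(1 + q + q²) has coefficients 1,1,1 for degrees 0…2.
(1 + q² + q⁴) has coefficients 1,0,1,0,1 for degrees 0…4.
[q⁴] = 1·1 + 1·0 + 1·1 = 2.

2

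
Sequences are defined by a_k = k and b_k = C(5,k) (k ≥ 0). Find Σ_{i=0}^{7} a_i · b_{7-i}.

This is [x^7] in the product of the two ordinary generating functions.
Σ = 0·0 + 1·0 + 2·1 + 3·5 + 4·10 + 5·10 + 6·5 + 7·1 = 144.

144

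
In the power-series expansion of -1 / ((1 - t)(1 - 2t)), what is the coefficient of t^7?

Partial fractions give a closed form: a_n = (1)·1^n + (-2)·2^n.
At n = 7: a_7 = -255.

-255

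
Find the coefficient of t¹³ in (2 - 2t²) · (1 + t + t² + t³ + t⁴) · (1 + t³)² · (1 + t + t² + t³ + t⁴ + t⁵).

-12

(2 - 2t²) has coefficients 2,0,-2 for degrees 0…2.
(1 + t + t² + t³ + t⁴) has coefficients 1,1,1,1,1,0,0,0,0,0,0,0,0,0 for degrees 0…13.
Multiplying by (1 + t³)² gives running coefficients 1,1,1,3,3,2,3,3,1,1,1,0,0,0 for degrees 0…13.
Finally multiplying by (1 + t + t² + t³ + t⁴ + t⁵), the product of all factors after the first has coefficients 1,2,3,6,9,11,13,15,15,13,11,9,6,3 for degrees 0…13.
[t¹³] = 2·3 − 2·9 = -12.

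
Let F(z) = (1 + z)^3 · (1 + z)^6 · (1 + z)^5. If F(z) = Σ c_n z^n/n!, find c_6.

The EGF product rule gives c_6 = Σ_{k_1+k_2+k_3=6} C(6; k_1,k_2,k_3) · ∏ g_i(k_i), where (1+z)^3 gives the falling factorial (3)_k; (1+z)^6 gives the falling factorial (6)_k; (1+z)^5 gives the falling factorial (5)_k.
g_1(k) for k = 0…6: 1, 3, 6, 6, 0, 0, 0.
g_2(k) for k = 0…6: 1, 6, 30, 120, 360, 720, 720.
g_3(k) for k = 0…6: 1, 5, 20, 60, 120, 120, 0.
First combine the last two factors: h(k) = Σ_j C(k,j)·g_2(j)·g_3(k−j) for k = 0…6: 1, 11, 110, 990, 7920, 55440, 332640.
c_6 = Σ_k C(6,k)·g_1(k)·h(6−k) = 1·1·332640 + 6·3·55440 + 15·6·7920 + 20·6·990 = 332640 + 997920 + 712800 + 118800 = 2162160.

2162160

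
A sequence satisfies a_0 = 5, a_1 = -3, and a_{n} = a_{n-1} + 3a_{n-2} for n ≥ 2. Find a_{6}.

The ordinary generating function has denominator 1 - z - 3z^2.
Iterating the recurrence: a_0,…,a_{6} = 5, -3, 12, 3, 39, 48, 165.

165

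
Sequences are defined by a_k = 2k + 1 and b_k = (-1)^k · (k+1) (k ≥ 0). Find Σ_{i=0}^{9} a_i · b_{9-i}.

This is [x^9] in the product of the two ordinary generating functions.
Σ = 1·(-10) + 3·9 + 5·(-8) + 7·7 + 9·(-6) + 11·5 + 13·(-4) + 15·3 + 17·(-2) + 19·1 = 5.

5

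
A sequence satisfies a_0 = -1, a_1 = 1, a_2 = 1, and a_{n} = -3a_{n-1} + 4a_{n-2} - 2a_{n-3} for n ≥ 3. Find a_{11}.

The ordinary generating function has denominator 1 + 3z - 4z^2 + 2z^3.
Iterating the recurrence: a_0,…,a_{11} = -1, 1, 1, 3, -7, 31, -127, 519, -2127, 8711, -35679, 146135.

146135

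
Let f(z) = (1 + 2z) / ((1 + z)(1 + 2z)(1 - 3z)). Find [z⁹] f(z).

Partial fractions give a closed form: a_n = (1/4)·(-1)^n + (3/4)·3^n.
At n = 9: a_9 = 14762.

14762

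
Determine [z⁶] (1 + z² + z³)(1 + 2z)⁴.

48

(1 + z² + z³) has coefficients 1,0,1,1 for degrees 0…3.
(1 + 2z)⁴ has coefficients 1,8,24,32,16,0,0 for degrees 0…6.
[z⁶] = 1·0 + 1·16 + 1·32 = 48.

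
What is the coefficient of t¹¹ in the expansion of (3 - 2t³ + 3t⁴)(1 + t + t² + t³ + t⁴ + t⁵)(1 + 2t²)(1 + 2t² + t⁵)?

25

(3 - 2t³ + 3t⁴) has coefficients 3,0,0,-2,3 for degrees 0…4.
(1 + t + t² + t³ + t⁴ + t⁵) has coefficients 1,1,1,1,1,1,0,0,0,0,0,0 for degrees 0…11.
Multiplying by (1 + 2t²) gives running coefficients 1,1,3,3,3,3,2,2,0,0,0,0 for degrees 0…11.
Finally multiplying by (1 + 2t² + t⁵), the product of all factors after the first has coefficients 1,1,5,5,9,10,9,11,7,7,3,2 for degrees 0…11.
[t¹¹] = 3·2 − 2·7 + 3·11 = 25.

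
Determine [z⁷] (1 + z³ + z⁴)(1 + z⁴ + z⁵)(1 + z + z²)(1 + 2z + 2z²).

16

(1 + z³ + z⁴) has coefficients 1,0,0,1,1 for degrees 0…4.
(1 + z⁴ + z⁵) has coefficients 1,0,0,0,1,1,0,0 for degrees 0…7.
Multiplying by (1 + z + z²) gives running coefficients 1,1,1,0,1,2,2,1 for degrees 0…7.
Finally multiplying by (1 + 2z + 2z²), the product of all factors after the first has coefficients 1,3,5,4,3,4,8,9 for degrees 0…7.
[z⁷] = 1·9 + 1·3 + 1·4 = 16.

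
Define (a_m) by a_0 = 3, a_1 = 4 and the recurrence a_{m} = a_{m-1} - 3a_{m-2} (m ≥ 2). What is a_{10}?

The ordinary generating function has denominator 1 - q + 3q^2.
Iterating the recurrence: a_0,…,a_{10} = 3, 4, -5, -17, -2, 49, 55, -92, -257, 19, 790.

790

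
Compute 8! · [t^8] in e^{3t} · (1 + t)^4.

The EGF product rule gives c_8 = Σ_{k_1+k_2=8} C(8; k_1,k_2) · ∏ g_i(k_i), where e^{3t} gives (3)^k; (1+t)^4 gives the falling factorial (4)_k.
g_1(k) for k = 0…8: 1, 3, 9, 27, 81, 243, 729, 2187, 6561.
g_2(k) for k = 0…8: 1, 4, 12, 24, 24, 0, 0, 0, 0.
c_8 = Σ_k C(8,k)·g_1(k)·g_2(8−k) = 70·81·24 + 56·243·24 + 28·729·12 + 8·2187·4 + 1·6561·1 = 136080 + 326592 + 244944 + 69984 + 6561 = 784161.

784161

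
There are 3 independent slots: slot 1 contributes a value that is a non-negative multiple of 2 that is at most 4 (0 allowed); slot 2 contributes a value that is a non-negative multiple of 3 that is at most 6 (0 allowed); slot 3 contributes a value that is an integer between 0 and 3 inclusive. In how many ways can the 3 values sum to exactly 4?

The generating function for the choices is (1 + z² + z⁴)·(1 + z³ + z⁶)·(1 + z + z² + z³); the count is [z⁴].
(1 + z² + z⁴) has coefficients 1,0,1,0,1 for degrees 0…4.
(1 + z³ + z⁶) has coefficients 1,0,0,1,0 for degrees 0…4.
Finally multiplying by (1 + z + z² + z³), the product of all factors after the first has coefficients 1,1,1,2,1 for degrees 0…4.
[z⁴] = 1·1 + 1·1 + 1·1 = 3.

3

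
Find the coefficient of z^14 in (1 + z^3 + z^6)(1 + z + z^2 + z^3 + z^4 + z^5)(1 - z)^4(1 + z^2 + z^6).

-3

(1 + z^3 + z^6) has coefficients 1,0,0,1,0,0,1 for degrees 0…6.
(1 + z + z^2 + z^3 + z^4 + z^5) has coefficients 1,1,1,1,1,1,0,0,0,0,0,0,0,0,0 for degrees 0…14.
Multiplying by (1 - z)^4 gives running coefficients 1,-3,3,-1,0,0,-1,3,-3,1,0,0,0,0,0 for degrees 0…14.
Finally multiplying by (1 + z^2 + z^6), the product of all factors after the first has coefficients 1,-3,4,-4,3,-1,0,0,-1,3,-3,1,-1,3,-3 for degrees 0…14.
[z^14] = 1·(-3) + 1·1 + 1·(-1) = -3.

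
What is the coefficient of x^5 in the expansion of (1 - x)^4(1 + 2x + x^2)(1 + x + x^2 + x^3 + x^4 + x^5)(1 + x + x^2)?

2

(1 - x)^4 has coefficients 1,-4,6,-4,1 for degrees 0…4.
(1 + 2x + x^2) has coefficients 1,2,1,0,0,0 for degrees 0…5.
Multiplying by (1 + x + x^2 + x^3 + x^4 + x^5) gives running coefficients 1,3,4,4,4,4 for degrees 0…5.
Finally multiplying by (1 + x + x^2), the product of all factors after the first has coefficients 1,4,8,11,12,12 for degrees 0…5.
[x^5] = 1·12 − 4·12 + 6·11 − 4·8 + 1·4 = 2.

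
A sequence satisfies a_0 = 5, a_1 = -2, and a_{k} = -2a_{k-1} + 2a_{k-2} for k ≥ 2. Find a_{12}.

282560

The ordinary generating function has denominator 1 + 2t - 2t^2.
Iterating the recurrence: a_0,…,a_{12} = 5, -2, 14, -32, 92, -248, 680, -1856, 5072, -13856, 37856, -103424, 282560.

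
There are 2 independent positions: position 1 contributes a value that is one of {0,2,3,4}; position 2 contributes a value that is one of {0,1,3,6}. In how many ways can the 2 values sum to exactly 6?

2

The generating function for the choices is (1 + y^2 + y^3 + y^4)·(1 + y + y^3 + y^6); the count is [y^6].
(1 + y^2 + y^3 + y^4) has coefficients 1,0,1,1,1 for degrees 0…4.
(1 + y + y^3 + y^6) has coefficients 1,1,0,1,0,0,1 for degrees 0…6.
[y^6] = 1·1 + 1·0 + 1·1 + 1·0 = 2.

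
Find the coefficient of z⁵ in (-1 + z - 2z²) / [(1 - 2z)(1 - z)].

The denominator gives the recurrence a_n = 3a_(n−1) − 2a_(n−2) for n ≥ 3; the numerator fixes a_0 = -1, a_1 = -2, a_2 = -6.
Iterating: -1, -2, -6, -14, -30, -62, so a_5 = -62.

-62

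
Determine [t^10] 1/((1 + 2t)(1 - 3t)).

Partial fractions give a closed form: a_n = (2/5)·(-2)^n + (3/5)·3^n.
At n = 10: a_10 = 35839.

35839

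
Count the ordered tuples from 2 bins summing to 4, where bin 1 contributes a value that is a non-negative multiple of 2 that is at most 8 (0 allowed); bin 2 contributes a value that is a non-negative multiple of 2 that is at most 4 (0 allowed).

The generating function for the choices is (1 + t^2 + t^4 + t^6 + t^8)·(1 + t^2 + t^4); the count is [t^4].
(1 + t^2 + t^4 + t^6 + t^8) has coefficients 1,0,1,0,1 for degrees 0…4.
(1 + t^2 + t^4) has coefficients 1,0,1,0,1 for degrees 0…4.
[t^4] = 1·1 + 1·1 + 1·1 = 3.

3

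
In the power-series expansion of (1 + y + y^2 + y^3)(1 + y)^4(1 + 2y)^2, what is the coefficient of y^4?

(1 + y + y^2 + y^3) has coefficients 1,1,1,1 for degrees 0…3.
(1 + y)^4 has coefficients 1,4,6,4,1 for degrees 0…4.
Finally multiplying by (1 + 2y)^2, the product of all factors after the first has coefficients 1,8,26,44,41 for degrees 0…4.
[y^4] = 1·41 + 1·44 + 1·26 + 1·8 = 119.

119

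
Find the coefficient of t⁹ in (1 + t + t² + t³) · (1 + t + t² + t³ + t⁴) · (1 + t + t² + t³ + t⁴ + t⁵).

10

(1 + t + t² + t³) has coefficients 1,1,1,1 for degrees 0…3.
(1 + t + t² + t³ + t⁴) has coefficients 1,1,1,1,1,0,0,0,0,0 for degrees 0…9.
Finally multiplying by (1 + t + t² + t³ + t⁴ + t⁵), the product of all factors after the first has coefficients 1,2,3,4,5,5,4,3,2,1 for degrees 0…9.
[t⁹] = 1·1 + 1·2 + 1·3 + 1·4 = 10.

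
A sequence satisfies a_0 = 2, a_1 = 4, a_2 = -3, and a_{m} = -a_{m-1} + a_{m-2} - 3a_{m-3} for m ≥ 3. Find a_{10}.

The ordinary generating function has denominator 1 + x - x^2 + 3x^3.
Iterating the recurrence: a_0,…,a_{10} = 2, 4, -3, 1, -16, 26, -45, 119, -242, 496, -1095.

-1095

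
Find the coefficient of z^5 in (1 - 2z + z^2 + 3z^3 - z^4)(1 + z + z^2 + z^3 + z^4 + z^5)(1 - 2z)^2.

6

(1 - 2z + z^2 + 3z^3 - z^4) has coefficients 1,-2,1,3,-1 for degrees 0…4.
(1 + z + z^2 + z^3 + z^4 + z^5) has coefficients 1,1,1,1,1,1 for degrees 0…5.
Finally multiplying by (1 - 2z)^2, the product of all factors after the first has coefficients 1,-3,1,1,1,1 for degrees 0…5.
[z^5] = 1·1 − 2·1 + 1·1 + 3·1 − 1·(-3) = 6.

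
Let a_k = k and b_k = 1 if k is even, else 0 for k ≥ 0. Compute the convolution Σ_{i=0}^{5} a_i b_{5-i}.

This is [x^5] in the product of the two ordinary generating functions.
Σ = 0·0 + 1·1 + 2·0 + 3·1 + 4·0 + 5·1 = 9.

9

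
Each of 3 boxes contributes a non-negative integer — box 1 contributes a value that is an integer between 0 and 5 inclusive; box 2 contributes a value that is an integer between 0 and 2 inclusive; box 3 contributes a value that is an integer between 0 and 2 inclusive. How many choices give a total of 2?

The generating function for the choices is (1 + t + t^2 + t^3 + t^4 + t^5)·(1 + t + t^2)·(1 + t + t^2); the count is [t^2].
(1 + t + t^2 + t^3 + t^4 + t^5) has coefficients 1,1,1 for degrees 0…2.
(1 + t + t^2) has coefficients 1,1,1 for degrees 0…2.
Finally multiplying by (1 + t + t^2), the product of all factors after the first has coefficients 1,2,3 for degrees 0…2.
[t^2] = 1·3 + 1·2 + 1·1 = 6.

6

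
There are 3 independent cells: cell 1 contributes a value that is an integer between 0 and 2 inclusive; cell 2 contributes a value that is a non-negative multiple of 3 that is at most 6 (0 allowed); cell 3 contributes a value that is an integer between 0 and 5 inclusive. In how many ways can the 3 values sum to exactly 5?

6

The generating function for the choices is (1 + t + t^2)·(1 + t^3 + t^6)·(1 + t + t^2 + t^3 + t^4 + t^5); the count is [t^5].
(1 + t + t^2) has coefficients 1,1,1 for degrees 0…2.
(1 + t^3 + t^6) has coefficients 1,0,0,1,0,0 for degrees 0…5.
Finally multiplying by (1 + t + t^2 + t^3 + t^4 + t^5), the product of all factors after the first has coefficients 1,1,1,2,2,2 for degrees 0…5.
[t^5] = 1·2 + 1·2 + 1·2 = 6.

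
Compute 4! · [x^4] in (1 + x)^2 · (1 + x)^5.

840

The EGF product rule gives c_4 = Σ_{k_1+k_2=4} C(4; k_1,k_2) · ∏ g_i(k_i), where (1+x)^2 gives the falling factorial (2)_k; (1+x)^5 gives the falling factorial (5)_k.
g_1(k) for k = 0…4: 1, 2, 2, 0, 0.
g_2(k) for k = 0…4: 1, 5, 20, 60, 120.
c_4 = Σ_k C(4,k)·g_1(k)·g_2(4−k) = 1·1·120 + 4·2·60 + 6·2·20 = 120 + 480 + 240 = 840.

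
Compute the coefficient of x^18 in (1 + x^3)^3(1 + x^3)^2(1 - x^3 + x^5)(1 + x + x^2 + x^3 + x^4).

(1 + x^3)^3 has coefficients 1,0,0,3,0,0,3,0,0,1 for degrees 0…9.
(1 + x^3)^2 has coefficients 1,0,0,2,0,0,1,0,0,0,0,0,0,0,0,0,0,0,0 for degrees 0…18.
Multiplying by (1 - x^3 + x^5) gives running coefficients 1,0,0,1,0,1,-1,0,2,-1,0,1,0,0,0,0,0,0,0 for degrees 0…18.
Finally multiplying by (1 + x + x^2 + x^3 + x^4), the product of all factors after the first has coefficients 1,1,1,2,2,2,1,1,2,1,0,2,2,0,1,1,0,0,0 for degrees 0…18.
[x^18] = 1·0 + 3·1 + 3·2 + 1·1 = 10.

10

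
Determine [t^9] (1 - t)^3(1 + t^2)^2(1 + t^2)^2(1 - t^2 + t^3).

33

(1 - t)^3 has coefficients 1,-3,3,-1 for degrees 0…3.
(1 + t^2)^2 has coefficients 1,0,2,0,1,0,0,0,0,0 for degrees 0…9.
Multiplying by (1 + t^2)^2 gives running coefficients 1,0,4,0,6,0,4,0,1,0 for degrees 0…9.
Finally multiplying by (1 - t^2 + t^3), the product of all factors after the first has coefficients 1,0,3,1,2,4,-2,6,-3,4 for degrees 0…9.
[t^9] = 1·4 − 3·(-3) + 3·6 − 1·(-2) = 33.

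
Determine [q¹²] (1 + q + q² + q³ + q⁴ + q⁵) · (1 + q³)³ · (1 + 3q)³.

253

(1 + q + q² + q³ + q⁴ + q⁵) has coefficients 1,1,1,1,1,1 for degrees 0…5.
(1 + q³)³ has coefficients 1,0,0,3,0,0,3,0,0,1,0,0,0 for degrees 0…12.
Finally multiplying by (1 + 3q)³, the product of all factors after the first has coefficients 1,9,27,30,27,81,84,27,81,82,9,27,27 for degrees 0…12.
[q¹²] = 1·27 + 1·27 + 1·9 + 1·82 + 1·81 + 1·27 = 253.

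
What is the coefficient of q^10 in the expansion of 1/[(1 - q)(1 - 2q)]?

2047

Partial fractions give a closed form: a_n = (-1)·1^n + (2)·2^n.
At n = 10: a_10 = 2047.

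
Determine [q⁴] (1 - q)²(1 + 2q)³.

-4

(1 - q)² has coefficients 1,-2,1 for degrees 0…2.
(1 + 2q)³ has coefficients 1,6,12,8,0 for degrees 0…4.
[q⁴] = 1·0 − 2·8 + 1·12 = -4.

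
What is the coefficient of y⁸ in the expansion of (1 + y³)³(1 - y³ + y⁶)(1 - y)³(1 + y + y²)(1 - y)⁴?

(1 + y³)³ has coefficients 1,0,0,3,0,0,3,0,0 for degrees 0…8.
(1 - y³ + y⁶) has coefficients 1,0,0,-1,0,0,1,0,0 for degrees 0…8.
Multiplying by (1 - y)³ gives running coefficients 1,-3,3,-2,3,-3,2,-3,3 for degrees 0…8.
Multiplying by (1 + y + y²) gives running coefficients 1,-2,1,-2,4,-2,2,-4,2 for degrees 0…8.
Finally multiplying by (1 - y)⁴, the product of all factors after the first has coefficients 1,-6,15,-22,27,-36,43,-42,42 for degrees 0…8.
[y⁸] = 1·42 + 3·(-36) + 3·15 = -21.

-21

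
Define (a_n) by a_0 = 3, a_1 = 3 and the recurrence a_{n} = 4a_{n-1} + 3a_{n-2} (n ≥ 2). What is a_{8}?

The ordinary generating function has denominator 1 - 4t - 3t^2.
Iterating the recurrence: a_0,…,a_{8} = 3, 3, 21, 93, 435, 2019, 9381, 43581, 202467.

202467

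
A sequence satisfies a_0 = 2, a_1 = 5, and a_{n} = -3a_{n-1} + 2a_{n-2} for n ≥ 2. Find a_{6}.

The ordinary generating function has denominator 1 + 3y - 2y^2.
Iterating the recurrence: a_0,…,a_{6} = 2, 5, -11, 43, -151, 539, -1919.

-1919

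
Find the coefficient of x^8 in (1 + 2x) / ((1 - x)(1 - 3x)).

The denominator gives the recurrence a_n = 4a_(n−1) − 3a_(n−2) for n ≥ 3; the numerator fixes a_0 = 1, a_1 = 6, a_2 = 21.
Iterating: 1, 6, 21, 66, 201, 606, 1821, 5466, 16401, so a_8 = 16401.

16401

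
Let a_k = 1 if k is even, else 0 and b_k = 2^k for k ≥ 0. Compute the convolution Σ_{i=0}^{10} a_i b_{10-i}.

1365

This is [x^10] in the product of the two ordinary generating functions.
Σ = 1·1024 + 0·512 + 1·256 + 0·128 + 1·64 + 0·32 + 1·16 + 0·8 + 1·4 + 0·2 + 1·1 = 1365.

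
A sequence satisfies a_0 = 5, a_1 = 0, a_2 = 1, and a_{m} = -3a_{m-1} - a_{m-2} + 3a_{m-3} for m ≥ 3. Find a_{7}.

486

The ordinary generating function has denominator 1 + 3z + z^2 - 3z^3.
Iterating the recurrence: a_0,…,a_{7} = 5, 0, 1, 12, -37, 102, -233, 486.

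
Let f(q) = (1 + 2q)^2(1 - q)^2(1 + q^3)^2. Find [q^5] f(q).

(1 + 2q)^2 has coefficients 1,4,4 for degrees 0…2.
(1 - q)^2 has coefficients 1,-2,1,0,0,0 for degrees 0…5.
Finally multiplying by (1 + q^3)^2, the product of all factors after the first has coefficients 1,-2,1,2,-4,2 for degrees 0…5.
[q^5] = 1·2 + 4·(-4) + 4·2 = -6.

-6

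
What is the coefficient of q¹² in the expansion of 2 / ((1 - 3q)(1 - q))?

1594322

Partial fractions give a closed form: a_n = (3)·3^n + (-1)·1^n.
At n = 12: a_12 = 1594322.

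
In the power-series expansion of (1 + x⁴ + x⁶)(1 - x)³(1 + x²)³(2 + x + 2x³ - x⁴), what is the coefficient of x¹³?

(1 + x⁴ + x⁶) has coefficients 1,0,0,0,1,0,1 for degrees 0…6.
(1 - x)³ has coefficients 1,-3,3,-1,0,0,0,0,0,0,0,0,0,0 for degrees 0…13.
Multiplying by (1 + x²)³ gives running coefficients 1,-3,6,-10,12,-12,10,-6,3,-1,0,0,0,0 for degrees 0…13.
Finally multiplying by (2 + x + 2x³ - x⁴), the product of all factors after the first has coefficients 2,-5,9,-12,7,3,-18,32,-36,33,-23,12,-5,1 for degrees 0…13.
[x¹³] = 1·1 + 1·33 + 1·32 = 66.

66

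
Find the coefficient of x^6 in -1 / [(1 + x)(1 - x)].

Partial fractions give a closed form: a_n = (-1/2)·(-1)^n + (-1/2)·1^n.
At n = 6: a_6 = -1.

-1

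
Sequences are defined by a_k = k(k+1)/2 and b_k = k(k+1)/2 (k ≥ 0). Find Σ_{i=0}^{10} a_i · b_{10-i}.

Write out a_i and b_{10-i} for i = 0,…,10 and sum the products.
Σ = 0·55 + 1·45 + 3·36 + 6·28 + 10·21 + 15·15 + 21·10 + 28·6 + 36·3 + 45·1 + 55·0 = 1287.

1287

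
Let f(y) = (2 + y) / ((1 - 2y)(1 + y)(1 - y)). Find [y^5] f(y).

105

Partial fractions give a closed form: a_n = (10/3)·2^n + (1/6)·(-1)^n + (-3/2)·1^n.
At n = 5: a_5 = 105.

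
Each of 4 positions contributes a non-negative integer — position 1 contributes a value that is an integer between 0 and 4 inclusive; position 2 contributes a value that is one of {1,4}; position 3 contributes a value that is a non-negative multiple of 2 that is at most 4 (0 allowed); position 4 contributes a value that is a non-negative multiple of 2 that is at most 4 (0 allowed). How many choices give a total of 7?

10

The generating function for the choices is (1 + q + q² + q³ + q⁴)·(q + q⁴)·(1 + q² + q⁴)·(1 + q² + q⁴); the count is [q⁷].
(1 + q + q² + q³ + q⁴) has coefficients 1,1,1,1,1 for degrees 0…4.
(q + q⁴) has coefficients 0,1,0,0,1,0,0,0 for degrees 0…7.
Multiplying by (1 + q² + q⁴) gives running coefficients 0,1,0,1,1,1,1,0 for degrees 0…7.
Finally multiplying by (1 + q² + q⁴), the product of all factors after the first has coefficients 0,1,0,2,1,3,2,2 for degrees 0…7.
[q⁷] = 1·2 + 1·2 + 1·3 + 1·1 + 1·2 = 10.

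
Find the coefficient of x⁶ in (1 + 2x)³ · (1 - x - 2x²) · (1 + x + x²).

-48

(1 + 2x)³ has coefficients 1,6,12,8 for degrees 0…3.
(1 - x - 2x²) has coefficients 1,-1,-2,0,0,0,0 for degrees 0…6.
Finally multiplying by (1 + x + x²), the product of all factors after the first has coefficients 1,0,-2,-3,-2,0,0 for degrees 0…6.
[x⁶] = 1·0 + 6·0 + 12·(-2) + 8·(-3) = -48.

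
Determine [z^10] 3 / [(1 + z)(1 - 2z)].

2049

The denominator gives the recurrence a_n = a_(n−1) + 2a_(n−2) for n ≥ 2; the numerator fixes a_0 = 3, a_1 = 3.
Iterating: 3, 3, 9, 15, 33, 63, 129, 255, 513, 1023, 2049, so a_10 = 2049.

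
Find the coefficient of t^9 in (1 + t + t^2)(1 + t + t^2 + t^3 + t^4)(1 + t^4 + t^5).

5

(1 + t + t^2) has coefficients 1,1,1 for degrees 0…2.
(1 + t + t^2 + t^3 + t^4) has coefficients 1,1,1,1,1,0,0,0,0,0 for degrees 0…9.
Finally multiplying by (1 + t^4 + t^5), the product of all factors after the first has coefficients 1,1,1,1,2,2,2,2,2,1 for degrees 0…9.
[t^9] = 1·1 + 1·2 + 1·2 = 5.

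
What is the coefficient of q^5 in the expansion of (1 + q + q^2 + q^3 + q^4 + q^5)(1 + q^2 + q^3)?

3

(1 + q + q^2 + q^3 + q^4 + q^5) has coefficients 1,1,1,1,1,1 for degrees 0…5.
(1 + q^2 + q^3) has coefficients 1,0,1,1,0,0 for degrees 0…5.
[q^5] = 1·0 + 1·0 + 1·1 + 1·1 + 1·0 + 1·1 = 3.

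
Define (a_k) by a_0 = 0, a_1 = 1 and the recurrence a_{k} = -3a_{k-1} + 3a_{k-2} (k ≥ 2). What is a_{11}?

507627

The ordinary generating function has denominator 1 + 3q - 3q^2.
Iterating the recurrence: a_0,…,a_{11} = 0, 1, -3, 12, -45, 171, -648, 2457, -9315, 35316, -133893, 507627.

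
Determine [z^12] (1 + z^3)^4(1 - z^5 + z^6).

(1 + z^3)^4 has coefficients 1,0,0,4,0,0,6,0,0,4,0,0,1 for degrees 0…12.
(1 - z^5 + z^6) has coefficients 1,0,0,0,0,-1,1,0,0,0,0,0,0 for degrees 0…12.
[z^12] = 1·0 + 4·0 + 6·1 + 4·0 + 1·1 = 7.

7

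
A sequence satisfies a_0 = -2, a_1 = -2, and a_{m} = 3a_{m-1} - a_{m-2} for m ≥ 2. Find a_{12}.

The ordinary generating function has denominator 1 - 3z + z^2.
Iterating the recurrence: a_0,…,a_{12} = -2, -2, -4, -10, -26, -68, -178, -466, -1220, -3194, -8362, -21892, -57314.

-57314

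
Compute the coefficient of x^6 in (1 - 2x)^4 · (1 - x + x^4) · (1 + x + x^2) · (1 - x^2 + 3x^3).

(1 - 2x)^4 has coefficients 1,-8,24,-32,16 for degrees 0…4.
(1 - x + x^4) has coefficients 1,-1,0,0,1,0,0 for degrees 0…6.
Multiplying by (1 + x + x^2) gives running coefficients 1,0,0,-1,1,1,1 for degrees 0…6.
Finally multiplying by (1 - x^2 + 3x^3), the product of all factors after the first has coefficients 1,0,-1,2,1,2,-3 for degrees 0…6.
[x^6] = 1·(-3) − 8·2 + 24·1 − 32·2 + 16·(-1) = -75.

-75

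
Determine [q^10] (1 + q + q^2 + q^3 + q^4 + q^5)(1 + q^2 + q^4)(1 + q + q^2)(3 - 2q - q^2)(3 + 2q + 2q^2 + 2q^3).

(1 + q + q^2 + q^3 + q^4 + q^5) has coefficients 1,1,1,1,1,1 for degrees 0…5.
(1 + q^2 + q^4) has coefficients 1,0,1,0,1,0,0,0,0,0,0 for degrees 0…10.
Multiplying by (1 + q + q^2) gives running coefficients 1,1,2,1,2,1,1,0,0,0,0 for degrees 0…10.
Multiplying by (3 - 2q - q^2) gives running coefficients 3,1,3,-2,2,-2,-1,-3,-1,0,0 for degrees 0…10.
Finally multiplying by (3 + 2q + 2q^2 + 2q^3), the product of all factors after the first has coefficients 9,9,17,8,10,0,-7,-11,-15,-10,-8 for degrees 0…10.
[q^10] = 1·(-8) + 1·(-10) + 1·(-15) + 1·(-11) + 1·(-7) + 1·0 = -51.

-51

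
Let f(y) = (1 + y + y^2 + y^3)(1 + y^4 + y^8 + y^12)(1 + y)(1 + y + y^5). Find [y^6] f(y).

(1 + y + y^2 + y^3) has coefficients 1,1,1,1 for degrees 0…3.
(1 + y^4 + y^8 + y^12) has coefficients 1,0,0,0,1,0,0 for degrees 0…6.
Multiplying by (1 + y) gives running coefficients 1,1,0,0,1,1,0 for degrees 0…6.
Finally multiplying by (1 + y + y^5), the product of all factors after the first has coefficients 1,2,1,0,1,3,2 for degrees 0…6.
[y^6] = 1·2 + 1·3 + 1·1 + 1·0 = 6.

6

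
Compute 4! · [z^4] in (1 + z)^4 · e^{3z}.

The EGF product rule gives c_4 = Σ_{k_1+k_2=4} C(4; k_1,k_2) · ∏ g_i(k_i), where (1+z)^4 gives the falling factorial (4)_k; e^{3z} gives (3)^k.
g_1(k) for k = 0…4: 1, 4, 12, 24, 24.
g_2(k) for k = 0…4: 1, 3, 9, 27, 81.
c_4 = Σ_k C(4,k)·g_1(k)·g_2(4−k) = 1·1·81 + 4·4·27 + 6·12·9 + 4·24·3 + 1·24·1 = 81 + 432 + 648 + 288 + 24 = 1473.

1473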